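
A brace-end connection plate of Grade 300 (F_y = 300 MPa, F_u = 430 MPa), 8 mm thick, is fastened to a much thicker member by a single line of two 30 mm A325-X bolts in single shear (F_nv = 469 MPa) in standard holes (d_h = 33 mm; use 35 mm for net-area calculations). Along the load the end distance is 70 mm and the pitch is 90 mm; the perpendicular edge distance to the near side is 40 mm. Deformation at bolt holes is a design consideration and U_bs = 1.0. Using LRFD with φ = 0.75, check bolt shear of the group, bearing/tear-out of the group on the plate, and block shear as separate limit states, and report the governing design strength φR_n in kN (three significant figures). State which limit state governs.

Bolt shear: A_b = π·30²/4 = 706.9 mm²; R_n = 469 × 706.9 × 2 × 1 / 1000 = 663 kN → 0.75 × 663 = 497 kN.
Bearing: edge l_c = 53.5, r_n = 220.8 kN; interior l_c = 57, r_n = 235.3 kN; R_n = 220.8 + 1·235.3 = 456.1 kN → 342 kN.
Block shear: A_gv = 1280, A_nv = 860, A_nt = 180 mm²; R_n = min(0.6F_uA_nv, 0.6F_yA_gv) + U_bs·F_u·A_nt = 299.3 kN → 224 kN.
Block shear governs: 224 kN.

224 kN (block shear governs)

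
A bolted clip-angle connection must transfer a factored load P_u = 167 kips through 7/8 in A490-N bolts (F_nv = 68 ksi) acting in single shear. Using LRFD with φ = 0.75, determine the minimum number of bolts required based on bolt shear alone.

A_b = π·0.875²/4 = 0.6013 in².
Per-bolt design strength φR_n = 0.75 × 68 × 0.6013 × 1 = 30.67 kips.
n ≥ 167 / 30.67 = 5.446 → use 6 bolts.

6 bolts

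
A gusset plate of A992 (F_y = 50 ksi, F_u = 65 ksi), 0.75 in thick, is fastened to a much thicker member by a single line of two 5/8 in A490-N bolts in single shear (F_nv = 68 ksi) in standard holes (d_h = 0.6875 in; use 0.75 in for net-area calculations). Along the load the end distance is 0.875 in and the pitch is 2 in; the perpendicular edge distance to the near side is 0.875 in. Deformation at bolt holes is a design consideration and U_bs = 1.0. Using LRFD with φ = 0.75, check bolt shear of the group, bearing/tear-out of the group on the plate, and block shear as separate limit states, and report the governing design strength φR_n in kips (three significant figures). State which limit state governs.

31.3 kips (bolt shear governs)

Bolt shear: A_b = π·0.625²/4 = 0.3068 in²; R_n = 68 × 0.3068 × 2 × 1 = 41.72 kips → 0.75 × 41.72 = 31.3 kips.
Bearing: edge l_c = 0.5312, r_n = 31.08 kips; interior l_c = 1.312, r_n = 73.12 kips; R_n = 31.08 + 1·73.12 = 104.2 kips → 78.2 kips.
Block shear: A_gv = 2.156, A_nv = 1.312, A_nt = 0.375 in²; R_n = min(0.6F_uA_nv, 0.6F_yA_gv) + U_bs·F_u·A_nt = 75.56 kips → 56.7 kips.
Bolt shear governs: 31.3 kips.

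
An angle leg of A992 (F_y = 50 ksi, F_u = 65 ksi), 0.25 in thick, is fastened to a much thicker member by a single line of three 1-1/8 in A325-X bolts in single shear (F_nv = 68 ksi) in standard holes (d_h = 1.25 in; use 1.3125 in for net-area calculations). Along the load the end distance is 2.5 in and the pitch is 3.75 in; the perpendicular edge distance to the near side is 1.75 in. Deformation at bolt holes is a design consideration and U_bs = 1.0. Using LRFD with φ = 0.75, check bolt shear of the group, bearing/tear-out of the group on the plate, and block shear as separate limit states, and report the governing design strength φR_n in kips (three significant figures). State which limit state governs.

62.5 kips (block shear governs)

Bolt shear: A_b = π·1.125²/4 = 0.994 in²; R_n = 68 × 0.994 × 3 × 1 = 202.8 kips → 0.75 × 202.8 = 152 kips.
Bearing: edge l_c = 1.875, r_n = 36.56 kips; interior l_c = 2.5, r_n = 43.87 kips; R_n = 36.56 + 2·43.87 = 124.3 kips → 93.2 kips.
Block shear: A_gv = 2.5, A_nv = 1.68, A_nt = 0.2734 in²; R_n = min(0.6F_uA_nv, 0.6F_yA_gv) + U_bs·F_u·A_nt = 83.28 kips → 62.5 kips.
Block shear governs: 62.5 kips.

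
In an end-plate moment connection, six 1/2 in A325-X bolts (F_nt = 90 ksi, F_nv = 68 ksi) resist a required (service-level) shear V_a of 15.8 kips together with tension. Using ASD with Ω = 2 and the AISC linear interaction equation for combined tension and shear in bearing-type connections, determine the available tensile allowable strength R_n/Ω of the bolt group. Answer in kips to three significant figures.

A_b = π·0.5²/4 = 0.1963 in²; f_rv = 15.8 / (6 × 0.1963) = 13.41 ksi.
F'_nt = 1.3 F_nt − (Ω F_nt / F_nv) f_rv = 1.3·90 − (2·90/68)·13.41 = 81.5 ksi, capped at F_nt → F'_nt = 81.5 ksi.
R_n = F'_nt · A_b · n = 81.5 × 0.1963 × 6 = 96.01 kips.
Allowable strength R_n/Ω = 96.01 / 2 = 48 kips.

48 kips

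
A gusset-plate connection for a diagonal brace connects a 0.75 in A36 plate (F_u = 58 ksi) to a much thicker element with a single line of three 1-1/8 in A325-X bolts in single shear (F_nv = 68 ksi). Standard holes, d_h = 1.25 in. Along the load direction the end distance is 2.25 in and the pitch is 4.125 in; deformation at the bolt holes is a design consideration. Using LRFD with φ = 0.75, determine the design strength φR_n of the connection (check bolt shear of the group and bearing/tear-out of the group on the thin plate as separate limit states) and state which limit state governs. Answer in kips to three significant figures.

Bolt shear: A_b = π·1.125²/4 = 0.994 in²; R_n = 68 × 0.994 × 3 × 1 = 202.8 kips → 0.75 × 202.8 = 152 kips.
Bearing (1.2 l_c t F_u ≤ 2.4 d t F_u): upper limit = 2.4·1.125·0.75·58 = 117.4 kips.
  Edge l_c = 2.25 − 1.25/2 = 1.625 → r_n = 84.82 kips; interior l_c = 4.125 − 1.25 = 2.875 → r_n = 117.4 kips.
  R_n,bearing = 1·84.82 + 2·117.4 = 319.7 kips → 0.75 × 319.7 = 240 kips.
Bolt shear governs: 152 kips.

152 kips (bolt shear governs)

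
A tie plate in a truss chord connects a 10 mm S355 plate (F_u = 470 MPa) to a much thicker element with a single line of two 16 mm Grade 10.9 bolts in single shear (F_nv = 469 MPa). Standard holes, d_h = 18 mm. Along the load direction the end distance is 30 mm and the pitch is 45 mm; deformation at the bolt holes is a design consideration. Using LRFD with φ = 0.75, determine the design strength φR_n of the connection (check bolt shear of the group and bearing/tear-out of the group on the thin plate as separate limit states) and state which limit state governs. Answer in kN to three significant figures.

Bolt shear: A_b = π·16²/4 = 201.1 mm²; R_n = 469 × 201.1 × 2 × 1 / 1000 = 188.6 kN → 0.75 × 188.6 = 141 kN.
Bearing (1.2 l_c t F_u ≤ 2.4 d t F_u): upper limit = 2.4·16·10·470 / 1000 = 180.5 kN.
  Edge l_c = 30 − 18/2 = 21 → r_n = 118.4 kN; interior l_c = 45 − 18 = 27 → r_n = 152.3 kN.
  R_n,bearing = 1·118.4 + 1·152.3 = 270.7 kN → 0.75 × 270.7 = 203 kN.
Bolt shear governs: 141 kN.

141 kN (bolt shear governs)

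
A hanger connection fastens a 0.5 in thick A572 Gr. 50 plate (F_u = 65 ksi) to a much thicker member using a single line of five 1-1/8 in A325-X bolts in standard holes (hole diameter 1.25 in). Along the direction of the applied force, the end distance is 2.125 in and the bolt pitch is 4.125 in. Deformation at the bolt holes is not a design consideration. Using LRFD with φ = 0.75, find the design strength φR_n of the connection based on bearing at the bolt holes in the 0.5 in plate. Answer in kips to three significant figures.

384 kips

Per bolt r_n = 1.5 l_c t F_u ≤ 3.0 d t F_u; upper limit = 3.0 × 1.125 × 0.5 × 65 = 109.7 kips.
Edge bolt: l_c = 2.125 − 1.25/2 = 1.5 in → 1.5 × 1.5 × 0.5 × 65 = 73.12 → r_n = 73.12 kips.
Interior bolts: l_c = 4.125 − 1.25 = 2.875 in → 1.5 × 2.875 × 0.5 × 65 = 140.2 → r_n = 109.7 kips.
R_n = 1 × 73.12 + 4 × 109.7 = 511.9 kips.
Design strength φR_n = 0.75 × 511.9 = 384 kips.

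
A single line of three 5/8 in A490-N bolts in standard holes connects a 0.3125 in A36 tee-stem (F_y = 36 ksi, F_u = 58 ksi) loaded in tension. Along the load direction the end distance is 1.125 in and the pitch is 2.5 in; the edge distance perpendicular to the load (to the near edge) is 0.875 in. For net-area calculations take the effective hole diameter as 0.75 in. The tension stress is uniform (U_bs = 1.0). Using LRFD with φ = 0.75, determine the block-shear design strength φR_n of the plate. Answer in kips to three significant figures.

Shear plane L_v = 1.125 + 2·2.5 = 6.125 in; A_gv = 6.125 × 0.3125 = 1.914 in².
A_nv = (6.125 − 2.5·0.75) × 0.3125 = 1.328 in².
A_nt = (0.875 − 0.5·0.75) × 0.3125 = 0.1562 in².
0.6 F_u A_nv = 46.22 kips; 0.6 F_y A_gv = 41.34 kips → shear yielding governs the shear term.
R_n = 41.34 + 1.0 × 58 × 0.1562 = 50.41 kips.
Design strength φR_n = 0.75 × 50.41 = 37.8 kips.

37.8 kips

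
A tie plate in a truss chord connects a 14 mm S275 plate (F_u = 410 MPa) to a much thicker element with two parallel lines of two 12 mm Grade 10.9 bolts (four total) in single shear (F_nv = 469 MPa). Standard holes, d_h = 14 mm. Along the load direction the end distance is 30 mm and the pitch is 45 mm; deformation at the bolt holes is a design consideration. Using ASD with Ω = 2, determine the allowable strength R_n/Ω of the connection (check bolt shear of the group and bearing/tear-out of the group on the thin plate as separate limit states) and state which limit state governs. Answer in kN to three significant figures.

106 kN (bolt shear governs)

Bolt shear: A_b = π·12²/4 = 113.1 mm²; R_n = 469 × 113.1 × 4 × 1 / 1000 = 212.2 kN → 212.2 / 2 = 106 kN.
Bearing (1.2 l_c t F_u ≤ 2.4 d t F_u): upper limit = 2.4·12·14·410 / 1000 = 165.3 kN.
  Edge l_c = 30 − 14/2 = 23 → r_n = 158.4 kN; interior l_c = 45 − 14 = 31 → r_n = 165.3 kN.
  R_n,bearing = 2·158.4 + 2·165.3 = 647.5 kN → 647.5 / 2 = 324 kN.
Bolt shear governs: 106 kN.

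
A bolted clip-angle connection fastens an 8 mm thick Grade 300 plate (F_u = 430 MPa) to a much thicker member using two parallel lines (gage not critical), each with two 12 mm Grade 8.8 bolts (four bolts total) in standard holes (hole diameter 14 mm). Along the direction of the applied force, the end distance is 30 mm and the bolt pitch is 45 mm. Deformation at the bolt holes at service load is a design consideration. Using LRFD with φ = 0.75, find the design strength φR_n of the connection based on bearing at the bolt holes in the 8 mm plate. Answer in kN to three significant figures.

291 kN

Per bolt r_n = 1.2 l_c t F_u ≤ 2.4 d t F_u; upper limit = 2.4 × 12 × 8 × 430 / 1000 = 99.07 kN.
Edge bolt: l_c = 30 − 14/2 = 23 mm → 1.2 × 23 × 8 × 430 / 1000 = 94.94 → r_n = 94.94 kN.
Interior bolts: l_c = 45 − 14 = 31 mm → 1.2 × 31 × 8 × 430 / 1000 = 128 → r_n = 99.07 kN.
R_n = 2 × 94.94 + 2 × 99.07 = 388 kN.
Design strength φR_n = 0.75 × 388 = 291 kN.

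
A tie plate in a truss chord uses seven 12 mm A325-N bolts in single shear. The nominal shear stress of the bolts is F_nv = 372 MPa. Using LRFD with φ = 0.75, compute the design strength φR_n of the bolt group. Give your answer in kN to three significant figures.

221 kN

A_b = π × 12² / 4 = 113.1 mm².
R_n = F_nv · A_b · n · n_s = 372 × 113.1 × 7 × 1 / 1000 = 294.5 kN.
Design strength φR_n = 0.75 × 294.5 = 221 kN.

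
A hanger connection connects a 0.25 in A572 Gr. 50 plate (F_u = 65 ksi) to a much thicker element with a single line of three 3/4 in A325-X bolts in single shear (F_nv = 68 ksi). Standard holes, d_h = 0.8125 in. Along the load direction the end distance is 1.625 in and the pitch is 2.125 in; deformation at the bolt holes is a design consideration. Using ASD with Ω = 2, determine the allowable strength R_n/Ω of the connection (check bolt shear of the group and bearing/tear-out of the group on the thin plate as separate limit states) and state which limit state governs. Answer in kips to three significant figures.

37.5 kips (bearing governs)

Bolt shear: A_b = π·0.75²/4 = 0.4418 in²; R_n = 68 × 0.4418 × 3 × 1 = 90.12 kips → 90.12 / 2 = 45.1 kips.
Bearing (1.2 l_c t F_u ≤ 2.4 d t F_u): upper limit = 2.4·0.75·0.25·65 = 29.25 kips.
  Edge l_c = 1.625 − 0.8125/2 = 1.219 → r_n = 23.77 kips; interior l_c = 2.125 − 0.8125 = 1.312 → r_n = 25.59 kips.
  R_n,bearing = 1·23.77 + 2·25.59 = 74.95 kips → 74.95 / 2 = 37.5 kips.
Bearing governs: 37.5 kips.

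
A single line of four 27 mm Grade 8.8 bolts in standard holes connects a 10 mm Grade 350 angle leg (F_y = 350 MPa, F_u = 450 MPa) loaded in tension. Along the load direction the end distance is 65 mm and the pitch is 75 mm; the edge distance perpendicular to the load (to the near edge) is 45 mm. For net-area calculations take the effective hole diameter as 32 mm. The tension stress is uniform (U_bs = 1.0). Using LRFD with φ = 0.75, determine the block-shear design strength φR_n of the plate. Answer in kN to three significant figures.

458 kN

Shear plane L_v = 65 + 3·75 = 290 mm; A_gv = 290 × 10 = 2900 mm².
A_nv = (290 − 3.5·32) × 10 = 1780 mm².
A_nt = (45 − 0.5·32) × 10 = 290 mm².
0.6 F_u A_nv = 480.6 kN; 0.6 F_y A_gv = 609 kN → shear rupture governs the shear term.
R_n = 480.6 + 1.0 × 450 × 290 / 1000 = 611.1 kN.
Design strength φR_n = 0.75 × 611.1 = 458 kN.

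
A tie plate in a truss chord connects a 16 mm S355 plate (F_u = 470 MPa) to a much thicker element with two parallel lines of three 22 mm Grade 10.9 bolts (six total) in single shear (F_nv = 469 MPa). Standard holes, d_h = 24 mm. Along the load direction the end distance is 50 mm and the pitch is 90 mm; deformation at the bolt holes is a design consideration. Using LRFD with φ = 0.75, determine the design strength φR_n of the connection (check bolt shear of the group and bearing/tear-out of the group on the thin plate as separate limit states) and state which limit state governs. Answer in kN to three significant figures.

Bolt shear: A_b = π·22²/4 = 380.1 mm²; R_n = 469 × 380.1 × 6 × 1 / 1000 = 1070 kN → 0.75 × 1070 = 802 kN.
Bearing (1.2 l_c t F_u ≤ 2.4 d t F_u): upper limit = 2.4·22·16·470 / 1000 = 397.1 kN.
  Edge l_c = 50 − 24/2 = 38 → r_n = 342.9 kN; interior l_c = 90 − 24 = 66 → r_n = 397.1 kN.
  R_n,bearing = 2·342.9 + 4·397.1 = 2274 kN → 0.75 × 2274 = 1710 kN.
Bolt shear governs: 802 kN.

802 kN (bolt shear governs)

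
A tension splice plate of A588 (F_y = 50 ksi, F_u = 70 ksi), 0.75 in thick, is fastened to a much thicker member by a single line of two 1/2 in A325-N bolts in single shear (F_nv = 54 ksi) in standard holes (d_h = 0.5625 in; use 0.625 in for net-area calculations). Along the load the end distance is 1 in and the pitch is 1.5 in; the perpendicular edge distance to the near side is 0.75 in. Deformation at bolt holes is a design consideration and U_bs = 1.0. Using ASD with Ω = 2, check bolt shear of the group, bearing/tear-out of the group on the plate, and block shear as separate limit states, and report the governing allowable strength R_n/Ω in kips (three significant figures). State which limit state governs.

10.6 kips (bolt shear governs)

Bolt shear: A_b = π·0.5²/4 = 0.1963 in²; R_n = 54 × 0.1963 × 2 × 1 = 21.21 kips → 21.21 / 2 = 10.6 kips.
Bearing: edge l_c = 0.7188, r_n = 45.28 kips; interior l_c = 0.9375, r_n = 59.06 kips; R_n = 45.28 + 1·59.06 = 104.3 kips → 52.2 kips.
Block shear: A_gv = 1.875, A_nv = 1.172, A_nt = 0.3281 in²; R_n = min(0.6F_uA_nv, 0.6F_yA_gv) + U_bs·F_u·A_nt = 72.19 kips → 36.1 kips.
Bolt shear governs: 10.6 kips.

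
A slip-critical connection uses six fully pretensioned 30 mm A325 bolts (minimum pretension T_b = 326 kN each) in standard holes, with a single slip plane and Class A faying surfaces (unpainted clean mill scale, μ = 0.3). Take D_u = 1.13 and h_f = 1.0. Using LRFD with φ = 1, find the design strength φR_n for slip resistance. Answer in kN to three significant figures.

663 kN

R_n = μ · D_u · h_f · T_b · n_s · n_b = 0.3 × 1.13 × 1.0 × 326 × 1 × 6 = 663.1 kN.
Design strength φR_n = 1 × 663.1 = 663 kN.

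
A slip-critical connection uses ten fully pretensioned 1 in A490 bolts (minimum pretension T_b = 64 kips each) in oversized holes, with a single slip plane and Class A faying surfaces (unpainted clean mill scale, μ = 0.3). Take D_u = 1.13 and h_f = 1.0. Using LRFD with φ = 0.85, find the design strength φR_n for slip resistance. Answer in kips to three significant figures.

R_n = μ · D_u · h_f · T_b · n_s · n_b = 0.3 × 1.13 × 1.0 × 64 × 1 × 10 = 217 kips.
Design strength φR_n = 0.85 × 217 = 184 kips.

184 kips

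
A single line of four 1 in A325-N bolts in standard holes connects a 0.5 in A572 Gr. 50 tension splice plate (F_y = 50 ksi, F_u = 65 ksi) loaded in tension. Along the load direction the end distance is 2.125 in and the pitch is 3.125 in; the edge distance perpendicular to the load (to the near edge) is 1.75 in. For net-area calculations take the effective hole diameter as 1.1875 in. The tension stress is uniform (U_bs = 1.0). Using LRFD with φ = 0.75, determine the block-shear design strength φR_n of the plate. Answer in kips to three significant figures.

Shear plane L_v = 2.125 + 3·3.125 = 11.5 in; A_gv = 11.5 × 0.5 = 5.75 in².
A_nv = (11.5 − 3.5·1.1875) × 0.5 = 3.672 in².
A_nt = (1.75 − 0.5·1.1875) × 0.5 = 0.5781 in².
0.6 F_u A_nv = 143.2 kips; 0.6 F_y A_gv = 172.5 kips → shear rupture governs the shear term.
R_n = 143.2 + 1.0 × 65 × 0.5781 = 180.8 kips.
Design strength φR_n = 0.75 × 180.8 = 136 kips.

136 kips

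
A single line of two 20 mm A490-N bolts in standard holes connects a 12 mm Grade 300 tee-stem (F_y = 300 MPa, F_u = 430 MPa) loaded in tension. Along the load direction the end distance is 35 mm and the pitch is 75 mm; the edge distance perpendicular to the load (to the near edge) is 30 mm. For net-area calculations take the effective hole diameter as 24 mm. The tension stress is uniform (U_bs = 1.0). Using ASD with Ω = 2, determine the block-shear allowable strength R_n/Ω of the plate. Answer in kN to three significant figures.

Shear plane L_v = 35 + 1·75 = 110 mm; A_gv = 110 × 12 = 1320 mm².
A_nv = (110 − 1.5·24) × 12 = 888 mm².
A_nt = (30 − 0.5·24) × 12 = 216 mm².
0.6 F_u A_nv = 229.1 kN; 0.6 F_y A_gv = 237.6 kN → shear rupture governs the shear term.
R_n = 229.1 + 1.0 × 430 × 216 / 1000 = 322 kN.
Allowable strength R_n/Ω = 322 / 2 = 161 kN.

161 kN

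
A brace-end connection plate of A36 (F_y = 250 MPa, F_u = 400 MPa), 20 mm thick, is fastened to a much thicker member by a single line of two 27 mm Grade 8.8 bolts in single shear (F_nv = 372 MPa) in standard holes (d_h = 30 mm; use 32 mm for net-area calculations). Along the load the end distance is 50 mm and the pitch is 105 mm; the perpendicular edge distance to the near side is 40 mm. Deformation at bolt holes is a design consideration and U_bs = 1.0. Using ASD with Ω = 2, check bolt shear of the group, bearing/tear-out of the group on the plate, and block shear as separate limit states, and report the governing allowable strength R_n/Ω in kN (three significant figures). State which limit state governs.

Bolt shear: A_b = π·27²/4 = 572.6 mm²; R_n = 372 × 572.6 × 2 × 1 / 1000 = 426 kN → 426 / 2 = 213 kN.
Bearing: edge l_c = 35, r_n = 336 kN; interior l_c = 75, r_n = 518.4 kN; R_n = 336 + 1·518.4 = 854.4 kN → 427 kN.
Block shear: A_gv = 3100, A_nv = 2140, A_nt = 480 mm²; R_n = min(0.6F_uA_nv, 0.6F_yA_gv) + U_bs·F_u·A_nt = 657 kN → 328 kN.
Bolt shear governs: 213 kN.

213 kN (bolt shear governs)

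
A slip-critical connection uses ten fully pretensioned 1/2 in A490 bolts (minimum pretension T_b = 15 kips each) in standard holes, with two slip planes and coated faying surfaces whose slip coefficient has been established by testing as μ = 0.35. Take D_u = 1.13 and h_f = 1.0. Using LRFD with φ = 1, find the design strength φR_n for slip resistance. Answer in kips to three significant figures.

R_n = μ · D_u · h_f · T_b · n_s · n_b = 0.35 × 1.13 × 1.0 × 15 × 2 × 10 = 118.6 kips.
Design strength φR_n = 1 × 118.6 = 119 kips.

119 kips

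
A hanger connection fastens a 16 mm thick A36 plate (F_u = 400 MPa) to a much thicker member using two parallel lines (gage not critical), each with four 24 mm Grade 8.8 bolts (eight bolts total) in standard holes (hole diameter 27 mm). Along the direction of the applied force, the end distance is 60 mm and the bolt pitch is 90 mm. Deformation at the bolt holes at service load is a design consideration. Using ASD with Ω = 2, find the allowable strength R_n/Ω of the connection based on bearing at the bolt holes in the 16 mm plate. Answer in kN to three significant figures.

1460 kN

Per bolt r_n = 1.2 l_c t F_u ≤ 2.4 d t F_u; upper limit = 2.4 × 24 × 16 × 400 / 1000 = 368.6 kN.
Edge bolt: l_c = 60 − 27/2 = 46.5 mm → 1.2 × 46.5 × 16 × 400 / 1000 = 357.1 → r_n = 357.1 kN.
Interior bolts: l_c = 90 − 27 = 63 mm → 1.2 × 63 × 16 × 400 / 1000 = 483.8 → r_n = 368.6 kN.
R_n = 2 × 357.1 + 6 × 368.6 = 2926 kN.
Allowable strength R_n/Ω = 2926 / 2 = 1460 kN.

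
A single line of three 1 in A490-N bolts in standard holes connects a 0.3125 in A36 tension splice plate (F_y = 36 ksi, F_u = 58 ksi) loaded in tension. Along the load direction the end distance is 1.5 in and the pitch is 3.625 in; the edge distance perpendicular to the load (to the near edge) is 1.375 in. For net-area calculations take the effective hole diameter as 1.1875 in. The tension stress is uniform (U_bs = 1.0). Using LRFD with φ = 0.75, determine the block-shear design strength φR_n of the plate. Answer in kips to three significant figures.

54.9 kips

Shear plane L_v = 1.5 + 2·3.625 = 8.75 in; A_gv = 8.75 × 0.3125 = 2.734 in².
A_nv = (8.75 − 2.5·1.1875) × 0.3125 = 1.807 in².
A_nt = (1.375 − 0.5·1.1875) × 0.3125 = 0.2441 in².
0.6 F_u A_nv = 62.87 kips; 0.6 F_y A_gv = 59.06 kips → shear yielding governs the shear term.
R_n = 59.06 + 1.0 × 58 × 0.2441 = 73.22 kips.
Design strength φR_n = 0.75 × 73.22 = 54.9 kips.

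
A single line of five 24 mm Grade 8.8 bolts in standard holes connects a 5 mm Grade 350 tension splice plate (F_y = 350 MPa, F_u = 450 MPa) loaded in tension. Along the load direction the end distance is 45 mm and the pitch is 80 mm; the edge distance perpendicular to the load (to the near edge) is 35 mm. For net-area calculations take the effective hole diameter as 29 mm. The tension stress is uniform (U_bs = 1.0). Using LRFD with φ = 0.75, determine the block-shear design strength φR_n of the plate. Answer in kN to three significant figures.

272 kN

Shear plane L_v = 45 + 4·80 = 365 mm; A_gv = 365 × 5 = 1825 mm².
A_nv = (365 − 4.5·29) × 5 = 1172 mm².
A_nt = (35 − 0.5·29) × 5 = 102.5 mm².
0.6 F_u A_nv = 316.6 kN; 0.6 F_y A_gv = 383.2 kN → shear rupture governs the shear term.
R_n = 316.6 + 1.0 × 450 × 102.5 / 1000 = 362.7 kN.
Design strength φR_n = 0.75 × 362.7 = 272 kN.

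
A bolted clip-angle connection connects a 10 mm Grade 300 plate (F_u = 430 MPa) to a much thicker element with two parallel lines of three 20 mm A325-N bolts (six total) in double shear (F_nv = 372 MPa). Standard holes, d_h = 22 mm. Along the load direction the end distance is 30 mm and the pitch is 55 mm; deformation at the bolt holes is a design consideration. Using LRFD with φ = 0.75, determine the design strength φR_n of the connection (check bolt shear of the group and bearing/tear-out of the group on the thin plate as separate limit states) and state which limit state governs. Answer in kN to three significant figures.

Bolt shear: A_b = π·20²/4 = 314.2 mm²; R_n = 372 × 314.2 × 6 × 2 / 1000 = 1402 kN → 0.75 × 1402 = 1050 kN.
Bearing (1.2 l_c t F_u ≤ 2.4 d t F_u): upper limit = 2.4·20·10·430 / 1000 = 206.4 kN.
  Edge l_c = 30 − 22/2 = 19 → r_n = 98.04 kN; interior l_c = 55 − 22 = 33 → r_n = 170.3 kN.
  R_n,bearing = 2·98.04 + 4·170.3 = 877.2 kN → 0.75 × 877.2 = 658 kN.
Bearing governs: 658 kN.

658 kN (bearing governs)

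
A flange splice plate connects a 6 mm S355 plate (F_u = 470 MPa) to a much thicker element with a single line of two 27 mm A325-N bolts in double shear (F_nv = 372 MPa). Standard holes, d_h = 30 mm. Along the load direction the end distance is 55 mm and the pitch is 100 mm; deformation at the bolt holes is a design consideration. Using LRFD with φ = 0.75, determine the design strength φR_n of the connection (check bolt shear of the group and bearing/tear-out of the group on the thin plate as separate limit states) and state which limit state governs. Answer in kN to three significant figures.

239 kN (bearing governs)

Bolt shear: A_b = π·27²/4 = 572.6 mm²; R_n = 372 × 572.6 × 2 × 2 / 1000 = 852 kN → 0.75 × 852 = 639 kN.
Bearing (1.2 l_c t F_u ≤ 2.4 d t F_u): upper limit = 2.4·27·6·470 / 1000 = 182.7 kN.
  Edge l_c = 55 − 30/2 = 40 → r_n = 135.4 kN; interior l_c = 100 − 30 = 70 → r_n = 182.7 kN.
  R_n,bearing = 1·135.4 + 1·182.7 = 318.1 kN → 0.75 × 318.1 = 239 kN.
Bearing governs: 239 kN.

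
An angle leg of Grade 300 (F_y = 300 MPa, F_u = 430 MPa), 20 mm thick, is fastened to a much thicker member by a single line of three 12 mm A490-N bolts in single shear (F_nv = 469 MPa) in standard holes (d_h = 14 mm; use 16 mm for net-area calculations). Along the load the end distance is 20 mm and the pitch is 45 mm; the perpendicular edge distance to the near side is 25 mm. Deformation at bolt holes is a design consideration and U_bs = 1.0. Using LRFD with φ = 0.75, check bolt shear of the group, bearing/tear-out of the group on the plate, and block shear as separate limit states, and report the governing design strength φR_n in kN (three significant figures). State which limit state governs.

Bolt shear: A_b = π·12²/4 = 113.1 mm²; R_n = 469 × 113.1 × 3 × 1 / 1000 = 159.1 kN → 0.75 × 159.1 = 119 kN.
Bearing: edge l_c = 13, r_n = 134.2 kN; interior l_c = 31, r_n = 247.7 kN; R_n = 134.2 + 2·247.7 = 629.5 kN → 472 kN.
Block shear: A_gv = 2200, A_nv = 1400, A_nt = 340 mm²; R_n = min(0.6F_uA_nv, 0.6F_yA_gv) + U_bs·F_u·A_nt = 507.4 kN → 381 kN.
Bolt shear governs: 119 kN.

119 kN (bolt shear governs)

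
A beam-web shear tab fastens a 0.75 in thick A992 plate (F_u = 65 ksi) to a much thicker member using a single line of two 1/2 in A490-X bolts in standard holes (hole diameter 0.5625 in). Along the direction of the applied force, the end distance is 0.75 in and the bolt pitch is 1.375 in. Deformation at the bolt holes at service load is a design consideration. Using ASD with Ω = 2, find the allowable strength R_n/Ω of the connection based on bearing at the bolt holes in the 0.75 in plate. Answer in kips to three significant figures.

37.5 kips

Per bolt r_n = 1.2 l_c t F_u ≤ 2.4 d t F_u; upper limit = 2.4 × 0.5 × 0.75 × 65 = 58.5 kips.
Edge bolt: l_c = 0.75 − 0.5625/2 = 0.4688 in → 1.2 × 0.4688 × 0.75 × 65 = 27.42 → r_n = 27.42 kips.
Interior bolts: l_c = 1.375 − 0.5625 = 0.8125 in → 1.2 × 0.8125 × 0.75 × 65 = 47.53 → r_n = 47.53 kips.
R_n = 1 × 27.42 + 1 × 47.53 = 74.95 kips.
Allowable strength R_n/Ω = 74.95 / 2 = 37.5 kips.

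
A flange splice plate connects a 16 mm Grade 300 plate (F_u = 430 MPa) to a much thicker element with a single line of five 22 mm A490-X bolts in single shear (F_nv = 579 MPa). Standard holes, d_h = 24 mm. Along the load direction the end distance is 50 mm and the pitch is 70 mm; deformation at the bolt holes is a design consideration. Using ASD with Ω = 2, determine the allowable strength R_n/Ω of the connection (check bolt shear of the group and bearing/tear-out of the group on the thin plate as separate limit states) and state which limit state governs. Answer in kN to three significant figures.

Bolt shear: A_b = π·22²/4 = 380.1 mm²; R_n = 579 × 380.1 × 5 × 1 / 1000 = 1100 kN → 1100 / 2 = 550 kN.
Bearing (1.2 l_c t F_u ≤ 2.4 d t F_u): upper limit = 2.4·22·16·430 / 1000 = 363.3 kN.
  Edge l_c = 50 − 24/2 = 38 → r_n = 313.7 kN; interior l_c = 70 − 24 = 46 → r_n = 363.3 kN.
  R_n,bearing = 1·313.7 + 4·363.3 = 1767 kN → 1767 / 2 = 883 kN.
Bolt shear governs: 550 kN.

550 kN (bolt shear governs)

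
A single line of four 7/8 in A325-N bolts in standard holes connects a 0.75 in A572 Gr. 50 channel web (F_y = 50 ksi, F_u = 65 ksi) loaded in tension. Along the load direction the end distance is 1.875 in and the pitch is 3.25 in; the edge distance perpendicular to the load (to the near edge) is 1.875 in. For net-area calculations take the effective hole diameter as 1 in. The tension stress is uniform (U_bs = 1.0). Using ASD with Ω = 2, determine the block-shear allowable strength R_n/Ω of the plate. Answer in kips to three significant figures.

Shear plane L_v = 1.875 + 3·3.25 = 11.62 in; A_gv = 11.62 × 0.75 = 8.719 in².
A_nv = (11.62 − 3.5·1) × 0.75 = 6.094 in².
A_nt = (1.875 − 0.5·1) × 0.75 = 1.031 in².
0.6 F_u A_nv = 237.7 kips; 0.6 F_y A_gv = 261.6 kips → shear rupture governs the shear term.
R_n = 237.7 + 1.0 × 65 × 1.031 = 304.7 kips.
Allowable strength R_n/Ω = 304.7 / 2 = 152 kips.

152 kips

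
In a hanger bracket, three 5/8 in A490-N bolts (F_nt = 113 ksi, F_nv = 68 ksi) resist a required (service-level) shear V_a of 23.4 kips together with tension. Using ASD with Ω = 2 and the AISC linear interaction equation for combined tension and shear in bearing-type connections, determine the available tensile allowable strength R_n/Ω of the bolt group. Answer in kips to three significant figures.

28.7 kips

A_b = π·0.625²/4 = 0.3068 in²; f_rv = 23.4 / (3 × 0.3068) = 25.42 ksi.
F'_nt = 1.3 F_nt − (Ω F_nt / F_nv) f_rv = 1.3·113 − (2·113/68)·25.42 = 62.4 ksi, capped at F_nt → F'_nt = 62.4 ksi.
R_n = F'_nt · A_b · n = 62.4 × 0.3068 × 3 = 57.43 kips.
Allowable strength R_n/Ω = 57.43 / 2 = 28.7 kips.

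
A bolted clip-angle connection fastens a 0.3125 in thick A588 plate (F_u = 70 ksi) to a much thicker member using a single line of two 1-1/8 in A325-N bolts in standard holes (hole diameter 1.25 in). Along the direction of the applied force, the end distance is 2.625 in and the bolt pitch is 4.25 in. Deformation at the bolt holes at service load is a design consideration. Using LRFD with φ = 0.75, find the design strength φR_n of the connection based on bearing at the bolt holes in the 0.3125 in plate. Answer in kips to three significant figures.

83.7 kips

Per bolt r_n = 1.2 l_c t F_u ≤ 2.4 d t F_u; upper limit = 2.4 × 1.125 × 0.3125 × 70 = 59.06 kips.
Edge bolt: l_c = 2.625 − 1.25/2 = 2 in → 1.2 × 2 × 0.3125 × 70 = 52.5 → r_n = 52.5 kips.
Interior bolts: l_c = 4.25 − 1.25 = 3 in → 1.2 × 3 × 0.3125 × 70 = 78.75 → r_n = 59.06 kips.
R_n = 1 × 52.5 + 1 × 59.06 = 111.6 kips.
Design strength φR_n = 0.75 × 111.6 = 83.7 kips.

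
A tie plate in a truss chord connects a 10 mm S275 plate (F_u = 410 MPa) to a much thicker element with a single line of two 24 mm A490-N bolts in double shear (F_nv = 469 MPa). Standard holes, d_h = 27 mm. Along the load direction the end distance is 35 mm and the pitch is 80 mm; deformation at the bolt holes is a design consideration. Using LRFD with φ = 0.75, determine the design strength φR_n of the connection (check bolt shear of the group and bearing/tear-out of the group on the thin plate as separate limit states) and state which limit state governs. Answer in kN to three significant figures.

Bolt shear: A_b = π·24²/4 = 452.4 mm²; R_n = 469 × 452.4 × 2 × 2 / 1000 = 848.7 kN → 0.75 × 848.7 = 637 kN.
Bearing (1.2 l_c t F_u ≤ 2.4 d t F_u): upper limit = 2.4·24·10·410 / 1000 = 236.2 kN.
  Edge l_c = 35 − 27/2 = 21.5 → r_n = 105.8 kN; interior l_c = 80 − 27 = 53 → r_n = 236.2 kN.
  R_n,bearing = 1·105.8 + 1·236.2 = 341.9 kN → 0.75 × 341.9 = 256 kN.
Bearing governs: 256 kN.

256 kN (bearing governs)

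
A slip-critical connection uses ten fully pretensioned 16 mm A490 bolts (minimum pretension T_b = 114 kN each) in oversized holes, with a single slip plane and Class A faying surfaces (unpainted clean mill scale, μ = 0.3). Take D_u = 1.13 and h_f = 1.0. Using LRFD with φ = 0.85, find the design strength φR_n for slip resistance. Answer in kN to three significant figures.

328 kN

R_n = μ · D_u · h_f · T_b · n_s · n_b = 0.3 × 1.13 × 1.0 × 114 × 1 × 10 = 386.5 kN.
Design strength φR_n = 0.85 × 386.5 = 328 kN.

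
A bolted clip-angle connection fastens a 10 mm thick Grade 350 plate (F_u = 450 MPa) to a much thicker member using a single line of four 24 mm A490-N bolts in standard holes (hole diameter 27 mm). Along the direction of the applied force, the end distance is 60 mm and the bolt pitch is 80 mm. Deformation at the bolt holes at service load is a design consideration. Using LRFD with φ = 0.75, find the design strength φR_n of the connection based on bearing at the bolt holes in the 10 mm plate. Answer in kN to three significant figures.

772 kN

Per bolt r_n = 1.2 l_c t F_u ≤ 2.4 d t F_u; upper limit = 2.4 × 24 × 10 × 450 / 1000 = 259.2 kN.
Edge bolt: l_c = 60 − 27/2 = 46.5 mm → 1.2 × 46.5 × 10 × 450 / 1000 = 251.1 → r_n = 251.1 kN.
Interior bolts: l_c = 80 − 27 = 53 mm → 1.2 × 53 × 10 × 450 / 1000 = 286.2 → r_n = 259.2 kN.
R_n = 1 × 251.1 + 3 × 259.2 = 1029 kN.
Design strength φR_n = 0.75 × 1029 = 772 kN.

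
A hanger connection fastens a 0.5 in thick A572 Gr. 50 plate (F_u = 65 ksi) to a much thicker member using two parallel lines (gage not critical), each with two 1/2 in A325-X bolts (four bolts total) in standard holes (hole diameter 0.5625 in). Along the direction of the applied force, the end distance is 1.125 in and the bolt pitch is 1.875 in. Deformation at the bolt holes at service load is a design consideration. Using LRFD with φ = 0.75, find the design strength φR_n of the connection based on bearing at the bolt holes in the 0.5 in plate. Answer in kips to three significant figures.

108 kips

Per bolt r_n = 1.2 l_c t F_u ≤ 2.4 d t F_u; upper limit = 2.4 × 0.5 × 0.5 × 65 = 39 kips.
Edge bolt: l_c = 1.125 − 0.5625/2 = 0.8438 in → 1.2 × 0.8438 × 0.5 × 65 = 32.91 → r_n = 32.91 kips.
Interior bolts: l_c = 1.875 − 0.5625 = 1.312 in → 1.2 × 1.312 × 0.5 × 65 = 51.19 → r_n = 39 kips.
R_n = 2 × 32.91 + 2 × 39 = 143.8 kips.
Design strength φR_n = 0.75 × 143.8 = 108 kips.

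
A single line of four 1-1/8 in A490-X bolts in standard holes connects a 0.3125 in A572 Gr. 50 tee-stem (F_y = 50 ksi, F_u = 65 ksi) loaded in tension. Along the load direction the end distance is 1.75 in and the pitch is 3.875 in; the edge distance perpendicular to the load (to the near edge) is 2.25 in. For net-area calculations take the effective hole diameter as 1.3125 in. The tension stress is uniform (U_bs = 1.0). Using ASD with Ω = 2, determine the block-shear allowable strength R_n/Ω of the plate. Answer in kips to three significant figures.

69.7 kips

Shear plane L_v = 1.75 + 3·3.875 = 13.38 in; A_gv = 13.38 × 0.3125 = 4.18 in².
A_nv = (13.38 − 3.5·1.3125) × 0.3125 = 2.744 in².
A_nt = (2.25 − 0.5·1.3125) × 0.3125 = 0.498 in².
0.6 F_u A_nv = 107 kips; 0.6 F_y A_gv = 125.4 kips → shear rupture governs the shear term.
R_n = 107 + 1.0 × 65 × 0.498 = 139.4 kips.
Allowable strength R_n/Ω = 139.4 / 2 = 69.7 kips.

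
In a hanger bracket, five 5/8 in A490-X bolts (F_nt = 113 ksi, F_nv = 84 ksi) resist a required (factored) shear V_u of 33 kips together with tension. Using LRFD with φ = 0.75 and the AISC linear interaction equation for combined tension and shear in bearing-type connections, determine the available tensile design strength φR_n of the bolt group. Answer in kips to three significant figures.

125 kips

A_b = π·0.625²/4 = 0.3068 in²; f_rv = 33 / (5 × 0.3068) = 21.51 ksi.
F'_nt = 1.3 F_nt − (F_nt / φF_nv) f_rv = 1.3·113 − (113/(0.75·84))·21.51 = 108.3 ksi, capped at F_nt → F'_nt = 108.3 ksi.
R_n = F'_nt · A_b · n = 108.3 × 0.3068 × 5 = 166.2 kips.
Design strength φR_n = 0.75 × 166.2 = 125 kips.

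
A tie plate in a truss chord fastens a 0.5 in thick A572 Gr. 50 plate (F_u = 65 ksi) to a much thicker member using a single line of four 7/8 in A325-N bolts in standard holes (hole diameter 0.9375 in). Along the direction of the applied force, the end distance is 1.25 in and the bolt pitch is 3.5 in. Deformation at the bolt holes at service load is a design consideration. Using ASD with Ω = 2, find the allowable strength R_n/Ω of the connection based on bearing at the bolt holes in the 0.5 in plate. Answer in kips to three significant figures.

118 kips

Per bolt r_n = 1.2 l_c t F_u ≤ 2.4 d t F_u; upper limit = 2.4 × 0.875 × 0.5 × 65 = 68.25 kips.
Edge bolt: l_c = 1.25 − 0.9375/2 = 0.7812 in → 1.2 × 0.7812 × 0.5 × 65 = 30.47 → r_n = 30.47 kips.
Interior bolts: l_c = 3.5 − 0.9375 = 2.562 in → 1.2 × 2.562 × 0.5 × 65 = 99.94 → r_n = 68.25 kips.
R_n = 1 × 30.47 + 3 × 68.25 = 235.2 kips.
Allowable strength R_n/Ω = 235.2 / 2 = 118 kips.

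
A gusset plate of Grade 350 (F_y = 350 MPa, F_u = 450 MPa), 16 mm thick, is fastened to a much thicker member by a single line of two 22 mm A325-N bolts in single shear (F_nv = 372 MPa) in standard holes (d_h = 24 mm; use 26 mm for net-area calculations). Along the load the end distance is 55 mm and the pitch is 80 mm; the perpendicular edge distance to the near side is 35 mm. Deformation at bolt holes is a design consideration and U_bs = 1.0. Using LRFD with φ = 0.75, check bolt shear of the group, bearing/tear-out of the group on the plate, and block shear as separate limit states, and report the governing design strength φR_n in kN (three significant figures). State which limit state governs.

Bolt shear: A_b = π·22²/4 = 380.1 mm²; R_n = 372 × 380.1 × 2 × 1 / 1000 = 282.8 kN → 0.75 × 282.8 = 212 kN.
Bearing: edge l_c = 43, r_n = 371.5 kN; interior l_c = 56, r_n = 380.2 kN; R_n = 371.5 + 1·380.2 = 751.7 kN → 564 kN.
Block shear: A_gv = 2160, A_nv = 1536, A_nt = 352 mm²; R_n = min(0.6F_uA_nv, 0.6F_yA_gv) + U_bs·F_u·A_nt = 573.1 kN → 430 kN.
Bolt shear governs: 212 kN.

212 kN (bolt shear governs)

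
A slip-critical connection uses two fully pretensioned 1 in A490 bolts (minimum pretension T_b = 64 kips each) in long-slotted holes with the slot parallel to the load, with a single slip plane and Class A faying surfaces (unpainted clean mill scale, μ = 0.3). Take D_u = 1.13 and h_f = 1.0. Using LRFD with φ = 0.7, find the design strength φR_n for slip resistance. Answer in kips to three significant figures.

30.4 kips

R_n = μ · D_u · h_f · T_b · n_s · n_b = 0.3 × 1.13 × 1.0 × 64 × 1 × 2 = 43.39 kips.
Design strength φR_n = 0.7 × 43.39 = 30.4 kips.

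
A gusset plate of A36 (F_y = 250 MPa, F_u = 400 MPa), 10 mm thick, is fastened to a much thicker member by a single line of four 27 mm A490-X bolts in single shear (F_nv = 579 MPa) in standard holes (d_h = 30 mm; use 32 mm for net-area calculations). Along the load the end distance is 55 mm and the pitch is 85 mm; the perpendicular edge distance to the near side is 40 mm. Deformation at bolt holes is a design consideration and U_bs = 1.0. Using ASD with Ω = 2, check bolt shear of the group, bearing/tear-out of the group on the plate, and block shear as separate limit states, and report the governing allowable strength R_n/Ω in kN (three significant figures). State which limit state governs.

Bolt shear: A_b = π·27²/4 = 572.6 mm²; R_n = 579 × 572.6 × 4 × 1 / 1000 = 1326 kN → 1326 / 2 = 663 kN.
Bearing: edge l_c = 40, r_n = 192 kN; interior l_c = 55, r_n = 259.2 kN; R_n = 192 + 3·259.2 = 969.6 kN → 485 kN.
Block shear: A_gv = 3100, A_nv = 1980, A_nt = 240 mm²; R_n = min(0.6F_uA_nv, 0.6F_yA_gv) + U_bs·F_u·A_nt = 561 kN → 280 kN.
Block shear governs: 280 kN.

280 kN (block shear governs)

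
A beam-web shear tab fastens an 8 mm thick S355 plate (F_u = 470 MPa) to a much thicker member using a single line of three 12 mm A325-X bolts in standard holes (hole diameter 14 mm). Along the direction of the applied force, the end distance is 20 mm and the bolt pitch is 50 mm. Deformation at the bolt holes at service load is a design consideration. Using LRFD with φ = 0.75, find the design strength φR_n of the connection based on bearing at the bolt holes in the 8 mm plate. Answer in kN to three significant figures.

Per bolt r_n = 1.2 l_c t F_u ≤ 2.4 d t F_u; upper limit = 2.4 × 12 × 8 × 470 / 1000 = 108.3 kN.
Edge bolt: l_c = 20 − 14/2 = 13 mm → 1.2 × 13 × 8 × 470 / 1000 = 58.66 → r_n = 58.66 kN.
Interior bolts: l_c = 50 − 14 = 36 mm → 1.2 × 36 × 8 × 470 / 1000 = 162.4 → r_n = 108.3 kN.
R_n = 1 × 58.66 + 2 × 108.3 = 275.2 kN.
Design strength φR_n = 0.75 × 275.2 = 206 kN.

206 kN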